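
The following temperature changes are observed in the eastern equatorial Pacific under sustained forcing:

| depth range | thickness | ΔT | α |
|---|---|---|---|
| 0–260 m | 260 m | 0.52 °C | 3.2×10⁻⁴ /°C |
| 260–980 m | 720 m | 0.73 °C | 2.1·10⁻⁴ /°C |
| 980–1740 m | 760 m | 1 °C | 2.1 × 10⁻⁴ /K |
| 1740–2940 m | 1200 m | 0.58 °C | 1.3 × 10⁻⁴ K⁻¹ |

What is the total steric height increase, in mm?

about 404 mm

0.52 × 3.2×10⁻⁴ × 260 = 0.043264 m
720 × 0.73 × 2.1×10⁻⁴ = 0.110376 m
Layer 3: 2.1×10⁻⁴ × 760 × 1 = 0.15960 m
1740–2940 m: 1.3×10⁻⁴ × 1200 × 0.58 = 0.09048 m
Δh = 0.043264 + 0.110376 + 0.15960 + 0.09048 = 0.40372 m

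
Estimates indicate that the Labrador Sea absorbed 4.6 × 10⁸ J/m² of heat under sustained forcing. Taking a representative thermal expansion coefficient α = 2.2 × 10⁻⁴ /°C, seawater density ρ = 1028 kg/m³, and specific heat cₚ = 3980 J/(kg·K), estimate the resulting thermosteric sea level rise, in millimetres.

Δh = αQ/(ρcₚ) = 2.2×10⁻⁴ × 4.6×10⁸ / (1028 × 3980) ≈ 0.024735 m

Δh ≈ 24.7 mm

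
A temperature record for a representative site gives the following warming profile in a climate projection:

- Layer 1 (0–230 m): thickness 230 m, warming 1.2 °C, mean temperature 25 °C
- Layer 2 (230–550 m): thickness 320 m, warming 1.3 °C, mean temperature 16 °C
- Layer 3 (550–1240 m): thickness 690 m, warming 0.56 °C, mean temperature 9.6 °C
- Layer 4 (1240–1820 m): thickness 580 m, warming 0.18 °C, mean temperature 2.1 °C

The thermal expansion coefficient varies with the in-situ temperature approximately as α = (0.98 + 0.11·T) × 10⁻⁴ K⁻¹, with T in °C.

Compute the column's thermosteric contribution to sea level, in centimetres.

Layer 1: α = (0.98 + 0.11×25)×10⁻⁴ = 3.73×10⁻⁴ K⁻¹
Layer 2: α = (0.98 + 0.11×16)×10⁻⁴ = 2.74×10⁻⁴ K⁻¹
Layer 3: α = (0.98 + 0.11×9.6)×10⁻⁴ = 2.036×10⁻⁴ K⁻¹
Layer 4: α = (0.98 + 0.11×2.1)×10⁻⁴ = 1.211×10⁻⁴ K⁻¹
3.73×10⁻⁴ × 230 × 1.2 = 0.102948 m
320 × 2.74×10⁻⁴ × 1.3 = 0.113984 m
550–1240 m: 0.56 × 2.036×10⁻⁴ × 690 = 0.07867104 m
Layer 4: 580 × 0.18 × 1.211×10⁻⁴ = 0.01264284 m
Δh = 0.102948 + 0.113984 + 0.07867104 + 0.01264284 = 0.30824588 m ≈ 30.8 cm

about 30.8 cm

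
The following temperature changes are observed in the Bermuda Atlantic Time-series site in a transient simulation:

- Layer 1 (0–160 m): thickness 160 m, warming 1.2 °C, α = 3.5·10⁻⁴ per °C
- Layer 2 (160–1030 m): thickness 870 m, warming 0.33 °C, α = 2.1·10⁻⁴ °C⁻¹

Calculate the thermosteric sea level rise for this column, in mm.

Δh ≈ 130 mm

1.2 × 3.5×10⁻⁴ × 160 = 0.06720 m
Layer 2: 870 × 0.33 × 2.1×10⁻⁴ = 0.060291 m
Δh = 0.06720 + 0.060291 = 0.127491 m ≈ 130 mm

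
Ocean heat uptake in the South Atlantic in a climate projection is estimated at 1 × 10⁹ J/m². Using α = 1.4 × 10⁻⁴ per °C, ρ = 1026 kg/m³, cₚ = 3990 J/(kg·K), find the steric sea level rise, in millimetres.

34.2 mm of thermosteric rise

Δh = αQ/(ρcₚ) = 1.4×10⁻⁴ × 1×10⁹ / (1026 × 3990) ≈ 0.034199 m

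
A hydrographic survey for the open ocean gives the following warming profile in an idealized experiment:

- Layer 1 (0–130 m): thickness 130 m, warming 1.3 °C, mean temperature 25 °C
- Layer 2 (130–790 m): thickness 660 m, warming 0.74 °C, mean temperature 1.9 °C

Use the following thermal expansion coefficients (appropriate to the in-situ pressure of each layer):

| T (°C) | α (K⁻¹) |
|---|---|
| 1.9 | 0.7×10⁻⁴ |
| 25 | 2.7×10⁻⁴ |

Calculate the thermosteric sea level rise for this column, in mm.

Δh ≈ 79.8 mm

Layer 1 at 25 °C → α = 2.7×10⁻⁴ K⁻¹
Layer 2 at 1.9 °C → α = 0.7×10⁻⁴ K⁻¹
2.7×10⁻⁴ × 1.3 × 130 = 0.04563 m
660 × 0.74 × 0.7×10⁻⁴ = 0.034188 m
Δh = 0.04563 + 0.034188 = 0.079818 m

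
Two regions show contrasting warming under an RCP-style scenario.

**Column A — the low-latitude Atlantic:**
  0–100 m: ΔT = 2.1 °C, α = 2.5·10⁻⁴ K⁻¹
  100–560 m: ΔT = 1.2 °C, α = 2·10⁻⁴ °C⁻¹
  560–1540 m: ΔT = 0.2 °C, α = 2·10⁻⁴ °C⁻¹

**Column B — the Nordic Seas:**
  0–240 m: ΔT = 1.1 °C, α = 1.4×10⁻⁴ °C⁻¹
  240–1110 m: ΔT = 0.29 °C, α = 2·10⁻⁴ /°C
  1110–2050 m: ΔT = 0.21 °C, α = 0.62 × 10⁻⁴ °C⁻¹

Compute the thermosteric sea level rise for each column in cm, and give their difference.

A 100 × 2.5×10⁻⁴ × 2.1 = 0.05250 m
A 460 × 2×10⁻⁴ × 1.2 = 0.11040 m
A 560–1540 m: 0.2 × 2×10⁻⁴ × 980 = 0.03920 m
A total: 0.20210 m
B 0–240 m: 1.4×10⁻⁴ × 1.1 × 240 = 0.03696 m
B Layer 2: 2×10⁻⁴ × 870 × 0.29 = 0.05046 m
B 940 × 0.62×10⁻⁴ × 0.21 = 0.0122388 m
B total: 0.0996588 m
Difference: 0.20210 − 0.0996588 = 0.1024412 m

A: 20.2 cm; B: 9.97 cm; difference 10.2 cm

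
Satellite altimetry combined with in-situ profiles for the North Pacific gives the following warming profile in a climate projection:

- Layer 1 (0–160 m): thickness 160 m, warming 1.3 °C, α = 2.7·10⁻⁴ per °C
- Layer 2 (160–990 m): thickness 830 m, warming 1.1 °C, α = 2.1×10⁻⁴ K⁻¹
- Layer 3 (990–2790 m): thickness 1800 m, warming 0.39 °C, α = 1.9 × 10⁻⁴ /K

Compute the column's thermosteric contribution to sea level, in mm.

381 mm of thermosteric rise

Layer 1: 2.7×10⁻⁴ × 1.3 × 160 = 0.05616 m
830 × 1.1 × 2.1×10⁻⁴ = 0.19173 m
1.9×10⁻⁴ × 1800 × 0.39 = 0.13338 m
Δh = 0.05616 + 0.19173 + 0.13338 = 0.38127 m ≈ 381 mm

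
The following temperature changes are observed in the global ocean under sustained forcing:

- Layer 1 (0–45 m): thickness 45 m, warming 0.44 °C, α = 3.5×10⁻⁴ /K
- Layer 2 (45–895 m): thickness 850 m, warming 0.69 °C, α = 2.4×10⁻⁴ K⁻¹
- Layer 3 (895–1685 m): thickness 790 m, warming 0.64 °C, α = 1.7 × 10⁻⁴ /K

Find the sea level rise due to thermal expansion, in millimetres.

230 mm

0–45 m: 0.44 × 3.5×10⁻⁴ × 45 = 0.00693 m
Layer 2: 850 × 2.4×10⁻⁴ × 0.69 = 0.14076 m
Layer 3: 790 × 1.7×10⁻⁴ × 0.64 = 0.085952 m
Δh = 0.00693 + 0.14076 + 0.085952 = 0.233642 m ≈ 230 mm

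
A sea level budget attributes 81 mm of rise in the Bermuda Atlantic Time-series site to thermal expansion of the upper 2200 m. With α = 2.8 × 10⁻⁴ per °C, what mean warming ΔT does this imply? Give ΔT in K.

ΔT = Δh/(αH) = 0.081 / (2.8×10⁻⁴ × 2200) ≈ 0.1315 K

0.13 K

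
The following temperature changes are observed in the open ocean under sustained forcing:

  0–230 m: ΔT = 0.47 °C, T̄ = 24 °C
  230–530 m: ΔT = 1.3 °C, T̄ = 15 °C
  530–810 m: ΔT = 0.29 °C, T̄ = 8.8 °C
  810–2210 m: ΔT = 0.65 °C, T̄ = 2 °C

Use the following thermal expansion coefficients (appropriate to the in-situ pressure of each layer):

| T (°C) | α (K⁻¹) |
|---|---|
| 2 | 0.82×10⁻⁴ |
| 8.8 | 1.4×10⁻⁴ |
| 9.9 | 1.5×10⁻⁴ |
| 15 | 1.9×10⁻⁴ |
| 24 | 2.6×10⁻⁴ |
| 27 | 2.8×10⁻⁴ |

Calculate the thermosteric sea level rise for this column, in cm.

19 cm

Layer 1 at 24 °C → α = 2.6×10⁻⁴ K⁻¹
Layer 2 at 15 °C → α = 1.9×10⁻⁴ K⁻¹
Layer 3 at 8.8 °C → α = 1.4×10⁻⁴ K⁻¹
Layer 4 at 2 °C → α = 0.82×10⁻⁴ K⁻¹
230 × 2.6×10⁻⁴ × 0.47 = 0.028106 m
Layer 2: 300 × 1.9×10⁻⁴ × 1.3 = 0.07410 m
530–810 m: 1.4×10⁻⁴ × 280 × 0.29 = 0.011368 m
0.65 × 0.82×10⁻⁴ × 1400 = 0.07462 m
Δh = 0.028106 + 0.07410 + 0.011368 + 0.07462 = 0.188194 m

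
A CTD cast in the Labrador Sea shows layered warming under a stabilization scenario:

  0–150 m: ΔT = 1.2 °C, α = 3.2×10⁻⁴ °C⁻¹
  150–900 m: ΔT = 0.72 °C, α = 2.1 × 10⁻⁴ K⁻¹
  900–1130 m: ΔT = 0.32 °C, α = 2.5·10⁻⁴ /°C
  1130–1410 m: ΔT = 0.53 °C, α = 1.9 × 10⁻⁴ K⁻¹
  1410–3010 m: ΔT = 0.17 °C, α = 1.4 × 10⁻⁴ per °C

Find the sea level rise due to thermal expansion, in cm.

Δh ≈ 25.6 cm

1.2 × 3.2×10⁻⁴ × 150 = 0.05760 m
150–900 m: 2.1×10⁻⁴ × 0.72 × 750 = 0.11340 m
Layer 3: 2.5×10⁻⁴ × 0.32 × 230 = 0.01840 m
1.9×10⁻⁴ × 0.53 × 280 = 0.028196 m
1410–3010 m: 1600 × 0.17 × 1.4×10⁻⁴ = 0.03808 m
Δh = 0.05760 + 0.11340 + 0.01840 + 0.028196 + 0.03808 = 0.255676 m ≈ 25.6 cm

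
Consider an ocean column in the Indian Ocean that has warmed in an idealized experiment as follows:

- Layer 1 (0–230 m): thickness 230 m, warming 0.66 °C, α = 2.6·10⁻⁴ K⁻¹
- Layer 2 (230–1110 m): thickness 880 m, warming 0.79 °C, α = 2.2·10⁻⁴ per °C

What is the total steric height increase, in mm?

Layer 1: 0.66 × 230 × 2.6×10⁻⁴ = 0.039468 m
Layer 2: 0.79 × 2.2×10⁻⁴ × 880 = 0.152944 m
Δh = 0.039468 + 0.152944 = 0.192412 m ≈ 192 mm

Δh = 192 mm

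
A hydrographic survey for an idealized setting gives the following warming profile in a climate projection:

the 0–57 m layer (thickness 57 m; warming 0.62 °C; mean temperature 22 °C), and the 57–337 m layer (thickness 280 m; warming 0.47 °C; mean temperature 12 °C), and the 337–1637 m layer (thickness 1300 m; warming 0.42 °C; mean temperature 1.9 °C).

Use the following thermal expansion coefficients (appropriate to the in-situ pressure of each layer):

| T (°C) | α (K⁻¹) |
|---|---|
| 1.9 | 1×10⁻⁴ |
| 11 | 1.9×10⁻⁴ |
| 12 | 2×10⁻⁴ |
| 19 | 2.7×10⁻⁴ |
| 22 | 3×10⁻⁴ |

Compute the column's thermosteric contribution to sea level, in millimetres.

Layer 1 at 22 °C → α = 3×10⁻⁴ K⁻¹
Layer 2 at 12 °C → α = 2×10⁻⁴ K⁻¹
Layer 3 at 1.9 °C → α = 1×10⁻⁴ K⁻¹
Layer 1: 57 × 0.62 × 3×10⁻⁴ = 0.010602 m
Layer 2: 280 × 0.47 × 2×10⁻⁴ = 0.02632 m
1300 × 0.42 × 1×10⁻⁴ = 0.05460 m
Δh = 0.010602 + 0.02632 + 0.05460 = 0.091522 m

Δh = 92 mm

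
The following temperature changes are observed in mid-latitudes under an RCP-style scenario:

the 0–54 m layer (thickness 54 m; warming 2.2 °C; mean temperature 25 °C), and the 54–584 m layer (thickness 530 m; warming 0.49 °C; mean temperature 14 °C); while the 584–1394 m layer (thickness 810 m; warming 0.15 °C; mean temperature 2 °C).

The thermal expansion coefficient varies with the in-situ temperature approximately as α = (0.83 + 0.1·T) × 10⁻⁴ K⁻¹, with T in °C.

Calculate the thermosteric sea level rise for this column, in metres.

0.110 m of thermosteric rise

Layer 1: α = (0.83 + 0.1×25)×10⁻⁴ = 3.33×10⁻⁴ K⁻¹
Layer 2: α = (0.83 + 0.1×14)×10⁻⁴ = 2.23×10⁻⁴ K⁻¹
Layer 3: α = (0.83 + 0.1×2)×10⁻⁴ = 1.03×10⁻⁴ K⁻¹
0–54 m: 2.2 × 54 × 3.33×10⁻⁴ = 0.0395604 m
Layer 2: 530 × 0.49 × 2.23×10⁻⁴ = 0.0579131 m
Layer 3: 0.15 × 810 × 1.03×10⁻⁴ = 0.0125145 m
Δh = 0.0395604 + 0.0579131 + 0.0125145 = 0.109988 m ≈ 0.110 m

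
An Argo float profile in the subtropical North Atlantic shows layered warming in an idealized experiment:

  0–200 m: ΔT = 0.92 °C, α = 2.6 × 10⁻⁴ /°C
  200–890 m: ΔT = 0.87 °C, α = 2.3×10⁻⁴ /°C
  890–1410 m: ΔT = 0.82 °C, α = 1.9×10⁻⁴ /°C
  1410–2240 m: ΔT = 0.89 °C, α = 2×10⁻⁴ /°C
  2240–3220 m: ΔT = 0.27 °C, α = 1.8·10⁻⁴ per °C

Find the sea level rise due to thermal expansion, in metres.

0.462 m of thermosteric rise

Layer 1: 2.6×10⁻⁴ × 200 × 0.92 = 0.04784 m
Layer 2: 2.3×10⁻⁴ × 690 × 0.87 = 0.138069 m
520 × 0.82 × 1.9×10⁻⁴ = 0.081016 m
Layer 4: 0.89 × 2×10⁻⁴ × 830 = 0.14774 m
2240–3220 m: 0.27 × 1.8×10⁻⁴ × 980 = 0.047628 m
Δh = 0.04784 + 0.138069 + 0.081016 + 0.14774 + 0.047628 = 0.462293 m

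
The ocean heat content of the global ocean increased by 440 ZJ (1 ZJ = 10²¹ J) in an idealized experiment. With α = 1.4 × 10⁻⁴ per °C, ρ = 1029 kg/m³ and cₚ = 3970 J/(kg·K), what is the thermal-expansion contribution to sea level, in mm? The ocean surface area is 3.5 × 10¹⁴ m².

Per unit area: Q = 440×10²¹ / (3.5×10¹⁴) ≈ 1.257×10⁹ J/m²
Δh = αQ/(ρcₚ) = 1.4×10⁻⁴ × 1.257×10⁹ / (1029 × 3970) ≈ 0.043078 m

Δh = 43 mm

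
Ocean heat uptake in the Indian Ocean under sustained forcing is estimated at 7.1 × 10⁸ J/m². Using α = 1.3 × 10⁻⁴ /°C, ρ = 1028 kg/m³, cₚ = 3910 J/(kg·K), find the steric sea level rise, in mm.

Δh ≈ 23.0 mm

Δh = αQ/(ρcₚ) = 1.3×10⁻⁴ × 7.1×10⁸ / (1028 × 3910) ≈ 0.022963 m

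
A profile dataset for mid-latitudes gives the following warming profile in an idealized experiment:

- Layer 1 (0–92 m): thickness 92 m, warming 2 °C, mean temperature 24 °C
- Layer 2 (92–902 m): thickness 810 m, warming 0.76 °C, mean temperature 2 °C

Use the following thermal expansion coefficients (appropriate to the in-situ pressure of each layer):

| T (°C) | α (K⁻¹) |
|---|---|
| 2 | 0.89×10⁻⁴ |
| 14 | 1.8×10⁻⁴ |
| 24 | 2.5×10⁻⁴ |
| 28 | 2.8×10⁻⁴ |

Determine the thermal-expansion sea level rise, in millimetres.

100 mm

Layer 1 at 24 °C → α = 2.5×10⁻⁴ K⁻¹
Layer 2 at 2 °C → α = 0.89×10⁻⁴ K⁻¹
0–92 m: 2 × 2.5×10⁻⁴ × 92 = 0.04600 m
0.89×10⁻⁴ × 810 × 0.76 = 0.0547884 m
Δh = 0.04600 + 0.0547884 = 0.1007884 m ≈ 100 mm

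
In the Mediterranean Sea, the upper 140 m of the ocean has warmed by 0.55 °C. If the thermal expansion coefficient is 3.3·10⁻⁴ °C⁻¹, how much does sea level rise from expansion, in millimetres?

Δh = 25 mm

Δh = αΔT·H = 3.3×10⁻⁴ × 0.55 × 140 = 0.02541 m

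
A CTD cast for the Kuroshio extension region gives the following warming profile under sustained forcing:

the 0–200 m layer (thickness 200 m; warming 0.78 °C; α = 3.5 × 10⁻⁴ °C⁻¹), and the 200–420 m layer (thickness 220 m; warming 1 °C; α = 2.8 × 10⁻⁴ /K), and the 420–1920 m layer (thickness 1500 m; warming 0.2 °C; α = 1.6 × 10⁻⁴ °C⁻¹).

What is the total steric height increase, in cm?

0–200 m: 0.78 × 3.5×10⁻⁴ × 200 = 0.05460 m
200–420 m: 220 × 2.8×10⁻⁴ × 1 = 0.06160 m
420–1920 m: 1.6×10⁻⁴ × 0.2 × 1500 = 0.04800 m
Δh = 0.05460 + 0.06160 + 0.04800 = 0.16420 m

Δh ≈ 16.4 cm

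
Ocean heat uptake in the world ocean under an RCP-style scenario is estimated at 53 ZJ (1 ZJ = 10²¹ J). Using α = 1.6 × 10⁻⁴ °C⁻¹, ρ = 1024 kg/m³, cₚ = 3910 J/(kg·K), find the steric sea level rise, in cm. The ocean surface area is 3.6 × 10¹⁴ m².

Per unit area: Q = 53×10²¹ / (3.6×10¹⁴) ≈ 1.472×10⁸ J/m²
Δh = αQ/(ρcₚ) = 1.6×10⁻⁴ × 1.472×10⁸ / (1024 × 3910) ≈ 0.0058824 m

Δh = 0.588 cm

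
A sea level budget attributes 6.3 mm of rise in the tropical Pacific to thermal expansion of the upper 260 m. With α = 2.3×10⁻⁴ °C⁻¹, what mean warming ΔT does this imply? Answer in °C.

ΔT = Δh/(αH) = 0.0063 / (2.3×10⁻⁴ × 260) ≈ 0.1054 °C

0.11 °C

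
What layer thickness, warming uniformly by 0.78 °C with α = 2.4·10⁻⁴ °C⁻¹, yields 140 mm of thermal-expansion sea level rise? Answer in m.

H ≈ 750 m

H = Δh/(αΔT) = 0.14 / (2.4×10⁻⁴ × 0.78) ≈ 747.9 m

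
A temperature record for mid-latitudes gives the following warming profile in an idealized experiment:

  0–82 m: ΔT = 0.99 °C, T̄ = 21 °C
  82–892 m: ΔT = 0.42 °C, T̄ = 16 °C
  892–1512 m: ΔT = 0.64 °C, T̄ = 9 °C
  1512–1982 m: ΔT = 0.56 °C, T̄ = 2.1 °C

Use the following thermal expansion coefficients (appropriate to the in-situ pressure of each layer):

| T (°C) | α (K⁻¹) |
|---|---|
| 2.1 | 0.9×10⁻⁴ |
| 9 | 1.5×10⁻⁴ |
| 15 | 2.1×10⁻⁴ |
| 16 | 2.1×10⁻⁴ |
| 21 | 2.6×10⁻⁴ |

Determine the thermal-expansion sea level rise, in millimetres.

Layer 1 at 21 °C → α = 2.6×10⁻⁴ K⁻¹
Layer 2 at 16 °C → α = 2.1×10⁻⁴ K⁻¹
Layer 3 at 9 °C → α = 1.5×10⁻⁴ K⁻¹
Layer 4 at 2.1 °C → α = 0.9×10⁻⁴ K⁻¹
2.6×10⁻⁴ × 82 × 0.99 = 0.0211068 m
82–892 m: 810 × 2.1×10⁻⁴ × 0.42 = 0.071442 m
892–1512 m: 620 × 0.64 × 1.5×10⁻⁴ = 0.05952 m
0.9×10⁻⁴ × 0.56 × 470 = 0.023688 m
Δh = 0.0211068 + 0.071442 + 0.05952 + 0.023688 = 0.1757568 m

176 mm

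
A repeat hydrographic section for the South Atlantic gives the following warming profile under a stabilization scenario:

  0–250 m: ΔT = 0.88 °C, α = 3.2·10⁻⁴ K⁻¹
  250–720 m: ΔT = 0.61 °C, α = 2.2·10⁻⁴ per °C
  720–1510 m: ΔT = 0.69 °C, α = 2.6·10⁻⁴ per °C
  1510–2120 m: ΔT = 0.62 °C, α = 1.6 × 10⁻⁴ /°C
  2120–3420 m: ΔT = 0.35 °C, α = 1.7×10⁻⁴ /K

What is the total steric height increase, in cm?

Δh ≈ 41.3 cm

0–250 m: 250 × 3.2×10⁻⁴ × 0.88 = 0.07040 m
470 × 0.61 × 2.2×10⁻⁴ = 0.063074 m
Layer 3: 0.69 × 2.6×10⁻⁴ × 790 = 0.141726 m
1510–2120 m: 610 × 0.62 × 1.6×10⁻⁴ = 0.060512 m
Layer 5: 1300 × 0.35 × 1.7×10⁻⁴ = 0.07735 m
Δh = 0.07040 + 0.063074 + 0.141726 + 0.060512 + 0.07735 = 0.413062 m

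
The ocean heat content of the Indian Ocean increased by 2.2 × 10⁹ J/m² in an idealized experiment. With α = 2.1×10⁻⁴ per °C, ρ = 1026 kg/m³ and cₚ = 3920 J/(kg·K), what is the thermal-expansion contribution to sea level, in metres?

Δh = αQ/(ρcₚ) = 2.1×10⁻⁴ × 2.2×10⁹ / (1026 × 3920) ≈ 0.11487 m

Δh = 0.115 m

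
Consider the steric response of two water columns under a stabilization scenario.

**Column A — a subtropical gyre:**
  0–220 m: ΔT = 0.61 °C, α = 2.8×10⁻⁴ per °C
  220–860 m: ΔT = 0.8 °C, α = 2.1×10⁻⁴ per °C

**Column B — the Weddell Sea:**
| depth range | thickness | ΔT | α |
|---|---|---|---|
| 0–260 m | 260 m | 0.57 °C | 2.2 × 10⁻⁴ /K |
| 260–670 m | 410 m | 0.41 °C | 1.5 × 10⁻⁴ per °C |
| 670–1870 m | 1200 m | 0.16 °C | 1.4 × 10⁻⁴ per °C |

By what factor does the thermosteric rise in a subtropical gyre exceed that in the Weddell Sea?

A 0–220 m: 0.61 × 220 × 2.8×10⁻⁴ = 0.037576 m
A 220–860 m: 0.8 × 2.1×10⁻⁴ × 640 = 0.10752 m
A total: 0.145096 m
B 260 × 2.2×10⁻⁴ × 0.57 = 0.032604 m
B 410 × 0.41 × 1.5×10⁻⁴ = 0.025215 m
B Layer 3: 1.4×10⁻⁴ × 1200 × 0.16 = 0.02688 m
B total: 0.084699 m
Ratio: 0.145096 / 0.084699 ≈ 1.713

1.71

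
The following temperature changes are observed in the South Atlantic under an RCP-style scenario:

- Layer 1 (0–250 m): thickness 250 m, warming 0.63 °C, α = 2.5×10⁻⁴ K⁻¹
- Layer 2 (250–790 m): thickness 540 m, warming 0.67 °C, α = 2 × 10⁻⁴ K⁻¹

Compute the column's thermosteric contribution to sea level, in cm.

Layer 1: 2.5×10⁻⁴ × 250 × 0.63 = 0.039375 m
Layer 2: 540 × 0.67 × 2×10⁻⁴ = 0.07236 m
Δh = 0.039375 + 0.07236 = 0.111735 m

Δh ≈ 11 cm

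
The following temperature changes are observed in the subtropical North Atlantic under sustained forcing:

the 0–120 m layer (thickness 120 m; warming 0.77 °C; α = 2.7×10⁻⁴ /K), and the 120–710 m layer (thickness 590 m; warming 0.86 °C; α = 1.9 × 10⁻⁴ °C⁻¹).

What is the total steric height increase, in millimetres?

120 × 0.77 × 2.7×10⁻⁴ = 0.024948 m
Layer 2: 1.9×10⁻⁴ × 590 × 0.86 = 0.096406 m
Δh = 0.024948 + 0.096406 = 0.121354 m

Δh = 121 mm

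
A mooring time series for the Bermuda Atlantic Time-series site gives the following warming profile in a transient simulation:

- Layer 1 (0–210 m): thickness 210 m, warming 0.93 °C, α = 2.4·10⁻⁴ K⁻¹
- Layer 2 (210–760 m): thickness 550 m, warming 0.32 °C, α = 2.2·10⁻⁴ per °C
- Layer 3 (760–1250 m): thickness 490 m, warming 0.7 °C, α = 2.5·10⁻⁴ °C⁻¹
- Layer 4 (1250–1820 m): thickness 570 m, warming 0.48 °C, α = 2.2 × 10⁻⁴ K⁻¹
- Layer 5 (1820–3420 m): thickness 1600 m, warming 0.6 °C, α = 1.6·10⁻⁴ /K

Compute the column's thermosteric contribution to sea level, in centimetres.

Δh = 38.5 cm

Layer 1: 2.4×10⁻⁴ × 0.93 × 210 = 0.046872 m
0.32 × 550 × 2.2×10⁻⁴ = 0.03872 m
Layer 3: 2.5×10⁻⁴ × 490 × 0.7 = 0.08575 m
570 × 2.2×10⁻⁴ × 0.48 = 0.060192 m
1600 × 1.6×10⁻⁴ × 0.6 = 0.15360 m
Δh = 0.046872 + 0.03872 + 0.08575 + 0.060192 + 0.15360 = 0.385134 m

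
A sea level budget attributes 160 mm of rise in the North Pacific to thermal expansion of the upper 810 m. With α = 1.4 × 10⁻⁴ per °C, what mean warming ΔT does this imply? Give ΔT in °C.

1.41 °C

ΔT = Δh/(αH) = 0.16 / (1.4×10⁻⁴ × 810) ≈ 1.411 °C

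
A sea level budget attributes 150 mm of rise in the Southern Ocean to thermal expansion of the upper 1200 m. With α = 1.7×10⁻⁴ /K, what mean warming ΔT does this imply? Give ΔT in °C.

ΔT = Δh/(αH) = 0.15 / (1.7×10⁻⁴ × 1200) ≈ 0.7353 °C

ΔT ≈ 0.735 °C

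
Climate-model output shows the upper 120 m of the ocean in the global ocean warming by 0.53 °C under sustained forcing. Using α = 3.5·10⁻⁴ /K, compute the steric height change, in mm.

Δh = αΔT·H = 3.5×10⁻⁴ × 0.53 × 120 = 0.02226 m

22.3 mm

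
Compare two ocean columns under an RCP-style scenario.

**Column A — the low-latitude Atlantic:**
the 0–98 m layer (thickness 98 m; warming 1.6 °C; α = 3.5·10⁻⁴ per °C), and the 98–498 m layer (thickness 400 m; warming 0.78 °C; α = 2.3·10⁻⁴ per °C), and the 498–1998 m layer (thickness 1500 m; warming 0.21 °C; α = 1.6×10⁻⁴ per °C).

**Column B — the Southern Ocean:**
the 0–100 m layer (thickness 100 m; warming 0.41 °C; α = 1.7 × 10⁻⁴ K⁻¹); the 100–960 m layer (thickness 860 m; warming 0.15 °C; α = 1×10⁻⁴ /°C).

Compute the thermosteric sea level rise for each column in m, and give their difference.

Δh_A ≈ 0.18 m, Δh_B ≈ 0.020 m; difference ≈ 0.16 m

A 0–98 m: 1.6 × 98 × 3.5×10⁻⁴ = 0.05488 m
A 98–498 m: 400 × 0.78 × 2.3×10⁻⁴ = 0.07176 m
A 498–1998 m: 1500 × 1.6×10⁻⁴ × 0.21 = 0.05040 m
A total: 0.17704 m
B Layer 1: 100 × 0.41 × 1.7×10⁻⁴ = 0.00697 m
B 0.15 × 1×10⁻⁴ × 860 = 0.01290 m
B total: 0.01987 m
Difference: 0.17704 − 0.01987 = 0.15717 m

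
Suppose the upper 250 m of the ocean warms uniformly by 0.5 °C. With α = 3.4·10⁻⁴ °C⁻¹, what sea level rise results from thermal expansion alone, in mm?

Δh = αΔT·H = 3.4×10⁻⁴ × 0.5 × 250 = 0.04250 m

43 mm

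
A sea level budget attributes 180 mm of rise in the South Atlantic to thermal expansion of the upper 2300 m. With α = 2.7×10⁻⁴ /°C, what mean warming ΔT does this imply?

ΔT = Δh/(αH) = 0.18 / (2.7×10⁻⁴ × 2300) ≈ 0.2899 °C

ΔT ≈ 0.290 °C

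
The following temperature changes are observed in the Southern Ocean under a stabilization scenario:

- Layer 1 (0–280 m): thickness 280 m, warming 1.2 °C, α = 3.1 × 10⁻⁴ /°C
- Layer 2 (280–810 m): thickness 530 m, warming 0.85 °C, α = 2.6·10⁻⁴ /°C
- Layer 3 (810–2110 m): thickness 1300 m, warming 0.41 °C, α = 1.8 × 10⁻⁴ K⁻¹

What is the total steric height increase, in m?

Layer 1: 3.1×10⁻⁴ × 1.2 × 280 = 0.10416 m
2.6×10⁻⁴ × 0.85 × 530 = 0.11713 m
1300 × 0.41 × 1.8×10⁻⁴ = 0.09594 m
Δh = 0.10416 + 0.11713 + 0.09594 = 0.31723 m

0.317 m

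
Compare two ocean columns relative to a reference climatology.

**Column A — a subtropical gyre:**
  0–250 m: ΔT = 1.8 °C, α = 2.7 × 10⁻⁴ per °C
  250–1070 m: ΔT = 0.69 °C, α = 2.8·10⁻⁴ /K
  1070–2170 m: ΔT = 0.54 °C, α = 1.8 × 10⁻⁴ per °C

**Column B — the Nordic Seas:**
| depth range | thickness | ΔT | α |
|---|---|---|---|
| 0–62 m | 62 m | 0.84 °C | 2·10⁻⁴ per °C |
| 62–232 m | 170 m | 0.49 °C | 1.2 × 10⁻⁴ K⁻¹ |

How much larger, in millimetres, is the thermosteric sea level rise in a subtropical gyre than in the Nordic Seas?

Δh_A − Δh_B ≈ 370 mm

A Layer 1: 2.7×10⁻⁴ × 250 × 1.8 = 0.12150 m
A 250–1070 m: 2.8×10⁻⁴ × 820 × 0.69 = 0.158424 m
A Layer 3: 0.54 × 1.8×10⁻⁴ × 1100 = 0.10692 m
A total: 0.386844 m
B 0.84 × 62 × 2×10⁻⁴ = 0.010416 m
B Layer 2: 1.2×10⁻⁴ × 170 × 0.49 = 0.009996 m
B total: 0.020412 m
Difference: 0.386844 − 0.020412 = 0.366432 m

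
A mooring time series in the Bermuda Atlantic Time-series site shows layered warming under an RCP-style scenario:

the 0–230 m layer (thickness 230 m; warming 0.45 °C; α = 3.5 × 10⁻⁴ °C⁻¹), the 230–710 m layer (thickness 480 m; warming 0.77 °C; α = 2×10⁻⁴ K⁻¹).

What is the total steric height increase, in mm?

Layer 1: 0.45 × 230 × 3.5×10⁻⁴ = 0.036225 m
230–710 m: 2×10⁻⁴ × 0.77 × 480 = 0.07392 m
Δh = 0.036225 + 0.07392 = 0.110145 m

Δh ≈ 110 mm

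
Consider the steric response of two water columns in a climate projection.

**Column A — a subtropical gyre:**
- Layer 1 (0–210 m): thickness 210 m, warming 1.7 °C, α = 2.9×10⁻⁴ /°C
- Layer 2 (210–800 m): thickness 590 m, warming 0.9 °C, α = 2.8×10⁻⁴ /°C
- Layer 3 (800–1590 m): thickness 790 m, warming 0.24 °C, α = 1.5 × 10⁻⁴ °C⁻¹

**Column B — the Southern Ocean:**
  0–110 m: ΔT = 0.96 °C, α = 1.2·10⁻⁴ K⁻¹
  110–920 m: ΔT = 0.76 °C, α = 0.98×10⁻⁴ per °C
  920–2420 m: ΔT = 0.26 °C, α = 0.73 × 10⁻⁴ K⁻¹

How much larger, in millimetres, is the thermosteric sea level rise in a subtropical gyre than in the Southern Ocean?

180 mm

A 210 × 2.9×10⁻⁴ × 1.7 = 0.10353 m
A Layer 2: 2.8×10⁻⁴ × 590 × 0.9 = 0.14868 m
A 790 × 0.24 × 1.5×10⁻⁴ = 0.02844 m
A total: 0.28065 m
B 0–110 m: 110 × 1.2×10⁻⁴ × 0.96 = 0.012672 m
B Layer 2: 810 × 0.98×10⁻⁴ × 0.76 = 0.0603288 m
B Layer 3: 1500 × 0.26 × 0.73×10⁻⁴ = 0.02847 m
B total: 0.1014708 m
Difference: 0.28065 − 0.1014708 = 0.1791792 m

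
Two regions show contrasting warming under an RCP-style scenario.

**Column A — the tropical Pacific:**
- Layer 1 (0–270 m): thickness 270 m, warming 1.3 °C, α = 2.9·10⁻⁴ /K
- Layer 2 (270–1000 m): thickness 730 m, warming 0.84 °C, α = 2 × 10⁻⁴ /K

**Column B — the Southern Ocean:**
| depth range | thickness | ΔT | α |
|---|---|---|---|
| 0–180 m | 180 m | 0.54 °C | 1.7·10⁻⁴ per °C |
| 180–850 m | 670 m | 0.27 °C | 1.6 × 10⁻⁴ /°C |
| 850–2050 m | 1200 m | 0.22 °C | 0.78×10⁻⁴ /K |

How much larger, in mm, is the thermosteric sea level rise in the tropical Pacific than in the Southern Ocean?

Δh_A − Δh_B ≈ 160 mm

A Layer 1: 1.3 × 270 × 2.9×10⁻⁴ = 0.10179 m
A 270–1000 m: 0.84 × 2×10⁻⁴ × 730 = 0.12264 m
A total: 0.22443 m
B 0–180 m: 1.7×10⁻⁴ × 0.54 × 180 = 0.016524 m
B Layer 2: 1.6×10⁻⁴ × 0.27 × 670 = 0.028944 m
B 850–2050 m: 1200 × 0.22 × 0.78×10⁻⁴ = 0.020592 m
B total: 0.06606 m
Difference: 0.22443 − 0.06606 = 0.15837 m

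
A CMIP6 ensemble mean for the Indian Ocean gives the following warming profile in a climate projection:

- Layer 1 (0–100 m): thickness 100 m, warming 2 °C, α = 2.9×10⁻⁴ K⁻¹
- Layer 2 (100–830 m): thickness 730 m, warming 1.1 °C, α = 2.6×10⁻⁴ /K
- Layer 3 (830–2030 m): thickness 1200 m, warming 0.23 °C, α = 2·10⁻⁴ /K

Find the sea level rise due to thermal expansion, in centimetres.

Δh ≈ 32.2 cm

Layer 1: 2 × 2.9×10⁻⁴ × 100 = 0.05800 m
Layer 2: 2.6×10⁻⁴ × 730 × 1.1 = 0.20878 m
Layer 3: 2×10⁻⁴ × 1200 × 0.23 = 0.05520 m
Δh = 0.05800 + 0.20878 + 0.05520 = 0.32198 m ≈ 32.2 cm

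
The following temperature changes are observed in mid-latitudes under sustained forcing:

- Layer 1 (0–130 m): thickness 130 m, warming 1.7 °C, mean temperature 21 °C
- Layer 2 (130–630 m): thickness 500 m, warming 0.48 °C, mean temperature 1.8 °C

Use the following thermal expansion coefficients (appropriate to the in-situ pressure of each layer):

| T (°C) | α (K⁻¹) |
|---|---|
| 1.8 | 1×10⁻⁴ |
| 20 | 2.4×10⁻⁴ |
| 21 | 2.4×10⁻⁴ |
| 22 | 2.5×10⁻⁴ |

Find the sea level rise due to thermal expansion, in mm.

Δh = 77 mm

Layer 1 at 21 °C → α = 2.4×10⁻⁴ K⁻¹
Layer 2 at 1.8 °C → α = 1×10⁻⁴ K⁻¹
0–130 m: 1.7 × 2.4×10⁻⁴ × 130 = 0.05304 m
Layer 2: 500 × 1×10⁻⁴ × 0.48 = 0.02400 m
Δh = 0.05304 + 0.02400 = 0.07704 m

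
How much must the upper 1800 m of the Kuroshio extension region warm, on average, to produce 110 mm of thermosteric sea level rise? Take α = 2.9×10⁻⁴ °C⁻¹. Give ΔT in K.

0.21 K

ΔT = Δh/(αH) = 0.11 / (2.9×10⁻⁴ × 1800) ≈ 0.2107 K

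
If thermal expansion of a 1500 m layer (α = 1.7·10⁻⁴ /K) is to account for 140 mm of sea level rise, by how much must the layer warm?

0.549 K

ΔT = Δh/(αH) = 0.14 / (1.7×10⁻⁴ × 1500) ≈ 0.5490 K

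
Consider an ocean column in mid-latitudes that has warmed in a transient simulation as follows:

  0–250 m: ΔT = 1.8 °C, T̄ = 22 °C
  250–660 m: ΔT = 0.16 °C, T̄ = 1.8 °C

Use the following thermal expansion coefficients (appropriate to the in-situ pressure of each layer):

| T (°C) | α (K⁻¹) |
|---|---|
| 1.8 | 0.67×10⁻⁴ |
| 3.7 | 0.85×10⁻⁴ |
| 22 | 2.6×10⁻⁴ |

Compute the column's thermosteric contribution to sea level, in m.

0.121 m

Layer 1 at 22 °C → α = 2.6×10⁻⁴ K⁻¹
Layer 2 at 1.8 °C → α = 0.67×10⁻⁴ K⁻¹
1.8 × 2.6×10⁻⁴ × 250 = 0.11700 m
0.67×10⁻⁴ × 410 × 0.16 = 0.0043952 m
Δh = 0.11700 + 0.0043952 = 0.1213952 m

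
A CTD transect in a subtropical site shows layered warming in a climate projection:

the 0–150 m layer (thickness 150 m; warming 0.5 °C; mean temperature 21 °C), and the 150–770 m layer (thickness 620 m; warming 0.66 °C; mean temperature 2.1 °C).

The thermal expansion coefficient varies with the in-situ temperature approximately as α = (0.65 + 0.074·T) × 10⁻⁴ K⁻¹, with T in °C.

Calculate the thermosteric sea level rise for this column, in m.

about 0.049 m

Layer 1: α = (0.65 + 0.074×21)×10⁻⁴ = 2.204×10⁻⁴ K⁻¹
Layer 2: α = (0.65 + 0.074×2.1)×10⁻⁴ = 0.8054×10⁻⁴ K⁻¹
Layer 1: 0.5 × 2.204×10⁻⁴ × 150 = 0.01653 m
Layer 2: 0.66 × 620 × 0.8054×10⁻⁴ = 0.032956968 m
Δh = 0.01653 + 0.032956968 = 0.049486968 m ≈ 0.049 m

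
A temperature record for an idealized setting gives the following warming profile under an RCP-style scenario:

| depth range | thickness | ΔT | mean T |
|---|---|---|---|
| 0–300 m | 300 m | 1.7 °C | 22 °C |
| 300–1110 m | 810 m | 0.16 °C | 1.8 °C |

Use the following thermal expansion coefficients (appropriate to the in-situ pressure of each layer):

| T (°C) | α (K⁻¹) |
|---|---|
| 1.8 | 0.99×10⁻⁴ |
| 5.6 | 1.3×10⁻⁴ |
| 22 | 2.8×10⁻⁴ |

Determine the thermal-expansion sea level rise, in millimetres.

Δh ≈ 160 mm

Layer 1 at 22 °C → α = 2.8×10⁻⁴ K⁻¹
Layer 2 at 1.8 °C → α = 0.99×10⁻⁴ K⁻¹
0–300 m: 1.7 × 300 × 2.8×10⁻⁴ = 0.14280 m
300–1110 m: 810 × 0.99×10⁻⁴ × 0.16 = 0.0128304 m
Δh = 0.14280 + 0.0128304 = 0.1556304 m ≈ 160 mm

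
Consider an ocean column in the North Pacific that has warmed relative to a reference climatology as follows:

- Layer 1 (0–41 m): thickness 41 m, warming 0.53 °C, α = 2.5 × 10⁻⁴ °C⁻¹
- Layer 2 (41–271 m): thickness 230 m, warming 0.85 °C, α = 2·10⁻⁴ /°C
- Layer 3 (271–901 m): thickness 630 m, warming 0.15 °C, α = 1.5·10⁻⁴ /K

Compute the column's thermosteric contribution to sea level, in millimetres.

Layer 1: 41 × 2.5×10⁻⁴ × 0.53 = 0.0054325 m
Layer 2: 0.85 × 230 × 2×10⁻⁴ = 0.03910 m
271–901 m: 0.15 × 630 × 1.5×10⁻⁴ = 0.014175 m
Δh = 0.0054325 + 0.03910 + 0.014175 = 0.0587075 m

59 mm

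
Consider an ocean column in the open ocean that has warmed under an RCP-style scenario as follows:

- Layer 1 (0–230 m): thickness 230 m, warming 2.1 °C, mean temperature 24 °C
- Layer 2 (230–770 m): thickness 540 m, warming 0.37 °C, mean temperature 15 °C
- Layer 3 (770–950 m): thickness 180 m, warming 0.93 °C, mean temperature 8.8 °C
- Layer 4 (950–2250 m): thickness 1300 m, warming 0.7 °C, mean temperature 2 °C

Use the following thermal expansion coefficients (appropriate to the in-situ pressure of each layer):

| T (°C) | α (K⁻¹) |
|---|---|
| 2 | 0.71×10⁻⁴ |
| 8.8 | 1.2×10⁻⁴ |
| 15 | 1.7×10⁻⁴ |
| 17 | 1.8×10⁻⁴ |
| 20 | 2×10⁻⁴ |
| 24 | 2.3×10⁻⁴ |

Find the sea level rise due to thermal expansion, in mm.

Δh ≈ 230 mm

Layer 1 at 24 °C → α = 2.3×10⁻⁴ K⁻¹
Layer 2 at 15 °C → α = 1.7×10⁻⁴ K⁻¹
Layer 3 at 8.8 °C → α = 1.2×10⁻⁴ K⁻¹
Layer 4 at 2 °C → α = 0.71×10⁻⁴ K⁻¹
2.1 × 230 × 2.3×10⁻⁴ = 0.11109 m
1.7×10⁻⁴ × 540 × 0.37 = 0.033966 m
180 × 1.2×10⁻⁴ × 0.93 = 0.020088 m
Layer 4: 0.71×10⁻⁴ × 1300 × 0.7 = 0.06461 m
Δh = 0.11109 + 0.033966 + 0.020088 + 0.06461 = 0.229754 m ≈ 230 mm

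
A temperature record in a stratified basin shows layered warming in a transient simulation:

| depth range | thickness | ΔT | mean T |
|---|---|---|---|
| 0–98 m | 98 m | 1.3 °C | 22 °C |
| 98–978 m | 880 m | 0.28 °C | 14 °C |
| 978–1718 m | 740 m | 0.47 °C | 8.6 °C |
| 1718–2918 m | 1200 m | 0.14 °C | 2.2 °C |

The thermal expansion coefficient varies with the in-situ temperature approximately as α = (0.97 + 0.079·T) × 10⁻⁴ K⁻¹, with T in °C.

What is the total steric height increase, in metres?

Layer 1: α = (0.97 + 0.079×22)×10⁻⁴ = 2.708×10⁻⁴ K⁻¹
Layer 2: α = (0.97 + 0.079×14)×10⁻⁴ = 2.076×10⁻⁴ K⁻¹
Layer 3: α = (0.97 + 0.079×8.6)×10⁻⁴ = 1.6494×10⁻⁴ K⁻¹
Layer 4: α = (0.97 + 0.079×2.2)×10⁻⁴ = 1.1438×10⁻⁴ K⁻¹
98 × 2.708×10⁻⁴ × 1.3 = 0.03449992 m
Layer 2: 880 × 2.076×10⁻⁴ × 0.28 = 0.05115264 m
0.47 × 740 × 1.6494×10⁻⁴ = 0.057366132 m
1718–2918 m: 1200 × 1.1438×10⁻⁴ × 0.14 = 0.01921584 m
Δh = 0.03449992 + 0.05115264 + 0.057366132 + 0.01921584 = 0.162234532 m

Δh = 0.162 m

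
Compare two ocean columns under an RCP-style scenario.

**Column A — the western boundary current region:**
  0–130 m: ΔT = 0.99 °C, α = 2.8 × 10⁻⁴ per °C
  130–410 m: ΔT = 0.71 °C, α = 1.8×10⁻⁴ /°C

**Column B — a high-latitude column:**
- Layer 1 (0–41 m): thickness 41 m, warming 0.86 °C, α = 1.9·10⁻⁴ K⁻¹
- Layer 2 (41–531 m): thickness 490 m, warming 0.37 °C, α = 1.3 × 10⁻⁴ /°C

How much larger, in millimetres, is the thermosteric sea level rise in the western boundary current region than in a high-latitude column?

A 0–130 m: 0.99 × 130 × 2.8×10⁻⁴ = 0.036036 m
A Layer 2: 0.71 × 280 × 1.8×10⁻⁴ = 0.035784 m
A total: 0.07182 m
B 1.9×10⁻⁴ × 0.86 × 41 = 0.0066994 m
B 41–531 m: 1.3×10⁻⁴ × 0.37 × 490 = 0.023569 m
B total: 0.0302684 m
Difference: 0.07182 − 0.0302684 = 0.0415516 m

42 mm larger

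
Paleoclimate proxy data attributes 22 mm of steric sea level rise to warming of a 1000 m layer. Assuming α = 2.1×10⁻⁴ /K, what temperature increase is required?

ΔT = Δh/(αH) = 0.022 / (2.1×10⁻⁴ × 1000) ≈ 0.1048 °C

0.105 °C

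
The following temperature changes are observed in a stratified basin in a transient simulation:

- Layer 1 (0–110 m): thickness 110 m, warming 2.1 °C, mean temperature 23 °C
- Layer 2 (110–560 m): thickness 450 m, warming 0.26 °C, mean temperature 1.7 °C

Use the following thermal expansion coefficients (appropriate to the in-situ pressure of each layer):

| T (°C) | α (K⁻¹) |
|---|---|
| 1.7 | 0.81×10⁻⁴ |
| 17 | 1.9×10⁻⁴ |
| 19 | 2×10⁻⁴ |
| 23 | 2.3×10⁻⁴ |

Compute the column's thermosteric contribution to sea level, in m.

about 0.0626 m

Layer 1 at 23 °C → α = 2.3×10⁻⁴ K⁻¹
Layer 2 at 1.7 °C → α = 0.81×10⁻⁴ K⁻¹
0–110 m: 2.3×10⁻⁴ × 110 × 2.1 = 0.05313 m
110–560 m: 0.26 × 450 × 0.81×10⁻⁴ = 0.009477 m
Δh = 0.05313 + 0.009477 = 0.062607 m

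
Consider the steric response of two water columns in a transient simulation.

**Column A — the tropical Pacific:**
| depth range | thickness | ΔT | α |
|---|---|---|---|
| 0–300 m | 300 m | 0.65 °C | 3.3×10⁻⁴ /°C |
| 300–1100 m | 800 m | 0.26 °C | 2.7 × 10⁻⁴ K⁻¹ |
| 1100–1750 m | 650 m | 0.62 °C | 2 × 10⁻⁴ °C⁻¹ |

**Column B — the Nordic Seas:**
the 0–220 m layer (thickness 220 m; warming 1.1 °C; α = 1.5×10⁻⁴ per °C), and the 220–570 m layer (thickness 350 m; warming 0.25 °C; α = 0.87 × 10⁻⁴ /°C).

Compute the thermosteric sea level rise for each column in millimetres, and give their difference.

A 0–300 m: 3.3×10⁻⁴ × 0.65 × 300 = 0.06435 m
A Layer 2: 800 × 0.26 × 2.7×10⁻⁴ = 0.05616 m
A Layer 3: 650 × 0.62 × 2×10⁻⁴ = 0.08060 m
A total: 0.20111 m
B 220 × 1.5×10⁻⁴ × 1.1 = 0.03630 m
B Layer 2: 0.25 × 350 × 0.87×10⁻⁴ = 0.0076125 m
B total: 0.0439125 m
Difference: 0.20111 − 0.0439125 = 0.1571975 m

Δh_A ≈ 201 mm, Δh_B ≈ 43.9 mm; difference ≈ 157 mm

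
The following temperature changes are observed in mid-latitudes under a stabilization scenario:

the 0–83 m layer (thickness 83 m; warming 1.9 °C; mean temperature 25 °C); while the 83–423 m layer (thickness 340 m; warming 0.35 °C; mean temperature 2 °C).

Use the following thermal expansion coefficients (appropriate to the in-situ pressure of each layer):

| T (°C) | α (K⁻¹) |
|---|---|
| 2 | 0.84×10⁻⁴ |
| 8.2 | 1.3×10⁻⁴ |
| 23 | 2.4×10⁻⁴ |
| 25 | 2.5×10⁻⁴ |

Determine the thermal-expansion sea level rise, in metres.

0.0494 m

Layer 1 at 25 °C → α = 2.5×10⁻⁴ K⁻¹
Layer 2 at 2 °C → α = 0.84×10⁻⁴ K⁻¹
Layer 1: 83 × 2.5×10⁻⁴ × 1.9 = 0.039425 m
83–423 m: 340 × 0.84×10⁻⁴ × 0.35 = 0.009996 m
Δh = 0.039425 + 0.009996 = 0.049421 m ≈ 0.0494 m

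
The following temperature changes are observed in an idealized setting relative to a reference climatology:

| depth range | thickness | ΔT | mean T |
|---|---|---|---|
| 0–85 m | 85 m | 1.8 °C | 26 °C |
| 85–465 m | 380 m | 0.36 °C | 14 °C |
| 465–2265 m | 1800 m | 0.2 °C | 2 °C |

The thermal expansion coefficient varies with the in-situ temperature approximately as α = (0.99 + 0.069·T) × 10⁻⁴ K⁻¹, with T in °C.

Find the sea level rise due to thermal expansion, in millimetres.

Δh = 110 mm

Layer 1: α = (0.99 + 0.069×26)×10⁻⁴ = 2.784×10⁻⁴ K⁻¹
Layer 2: α = (0.99 + 0.069×14)×10⁻⁴ = 1.956×10⁻⁴ K⁻¹
Layer 3: α = (0.99 + 0.069×2)×10⁻⁴ = 1.128×10⁻⁴ K⁻¹
Layer 1: 85 × 2.784×10⁻⁴ × 1.8 = 0.0425952 m
85–465 m: 380 × 0.36 × 1.956×10⁻⁴ = 0.02675808 m
Layer 3: 1.128×10⁻⁴ × 1800 × 0.2 = 0.040608 m
Δh = 0.0425952 + 0.02675808 + 0.040608 = 0.10996128 m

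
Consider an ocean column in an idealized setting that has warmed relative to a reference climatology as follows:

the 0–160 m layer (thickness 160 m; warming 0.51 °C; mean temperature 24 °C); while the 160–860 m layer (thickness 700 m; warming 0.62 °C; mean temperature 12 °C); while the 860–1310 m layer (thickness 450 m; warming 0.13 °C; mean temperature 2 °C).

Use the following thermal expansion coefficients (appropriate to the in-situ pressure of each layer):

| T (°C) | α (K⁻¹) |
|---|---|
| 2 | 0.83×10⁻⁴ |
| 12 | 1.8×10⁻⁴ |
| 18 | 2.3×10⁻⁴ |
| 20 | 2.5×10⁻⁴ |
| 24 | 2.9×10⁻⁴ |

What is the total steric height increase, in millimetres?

Layer 1 at 24 °C → α = 2.9×10⁻⁴ K⁻¹
Layer 2 at 12 °C → α = 1.8×10⁻⁴ K⁻¹
Layer 3 at 2 °C → α = 0.83×10⁻⁴ K⁻¹
0.51 × 2.9×10⁻⁴ × 160 = 0.023664 m
160–860 m: 1.8×10⁻⁴ × 700 × 0.62 = 0.07812 m
860–1310 m: 0.13 × 0.83×10⁻⁴ × 450 = 0.0048555 m
Δh = 0.023664 + 0.07812 + 0.0048555 = 0.1066395 m

Δh ≈ 110 mm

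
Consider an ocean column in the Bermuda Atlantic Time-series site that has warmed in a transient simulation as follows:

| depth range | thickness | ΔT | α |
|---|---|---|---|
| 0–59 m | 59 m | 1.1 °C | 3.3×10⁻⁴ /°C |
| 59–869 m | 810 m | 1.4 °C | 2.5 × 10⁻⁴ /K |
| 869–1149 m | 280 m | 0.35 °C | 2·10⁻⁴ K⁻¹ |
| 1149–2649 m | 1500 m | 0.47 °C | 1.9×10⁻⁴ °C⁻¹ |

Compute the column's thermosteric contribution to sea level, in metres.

0.46 m

Layer 1: 1.1 × 59 × 3.3×10⁻⁴ = 0.021417 m
59–869 m: 810 × 2.5×10⁻⁴ × 1.4 = 0.28350 m
Layer 3: 2×10⁻⁴ × 0.35 × 280 = 0.01960 m
Layer 4: 1500 × 0.47 × 1.9×10⁻⁴ = 0.13395 m
Δh = 0.021417 + 0.28350 + 0.01960 + 0.13395 = 0.458467 m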